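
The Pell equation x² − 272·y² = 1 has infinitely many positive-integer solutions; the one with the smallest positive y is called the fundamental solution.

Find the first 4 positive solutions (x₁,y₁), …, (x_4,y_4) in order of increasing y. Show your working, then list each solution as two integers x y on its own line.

33 2
2177 132
143649 8710
9478657 574728

d=272: √d = [16; 2,32] (ℓ=2, even), read p_1/q_1
a_0=16:  p_0=16·1+0=16,  q_0=16·0+1=1
a_1=2:  p_1=2·16+1=33,  q_1=2·1+0=2
fundamental: x₁=33, y₁=2  (since 1089 − 272·4 = 1)
k=2:  x_2 = 33·33+272·2·2 = 2177,  y_2 = 33·2+2·33 = 132
k=3:  x_3 = 33·2177+272·2·132 = 143649,  y_3 = 33·132+2·2177 = 8710
k=4:  x_4 = 33·143649+272·2·8710 = 9478657,  y_4 = 33·8710+2·143649 = 574728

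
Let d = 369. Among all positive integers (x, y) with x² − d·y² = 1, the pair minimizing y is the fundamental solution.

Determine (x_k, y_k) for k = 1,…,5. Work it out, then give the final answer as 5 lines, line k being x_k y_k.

8396801 437120
141012534067201 7340819306240
2368108374136006451201 123278797782910239360
39769069528107045198367948801 2070295065004669620717268480
667865925565355162349028245713920001 34767711344252426473018978470025600

√369 → a₀=19, period (4,1,3,2,7,4,7,2,3,1,4,38); ℓ=12 even so k=11
step 0: (19, 1)  from 19·(1,0) + (0,1)
step 1: (77, 4)  from 4·(19,1) + (1,0)
step 2: (96, 5)  from 1·(77,4) + (19,1)
…
step 4: (826, 43)  from 2·(365,19) + (96,5)
step 5: (6147, 320)  from 7·(826,43) + (365,19)
step 6: (25414, 1323)  from 4·(6147,320) + (826,43)
step 7: (184045, 9581)  from 7·(25414,1323) + (6147,320)
step 8: (393504, 20485)  from 2·(184045,9581) + (25414,1323)
step 9: (1364557, 71036)  from 3·(393504,20485) + (184045,9581)
step 10: (1758061, 91521)  from 1·(1364557,71036) + (393504,20485)
step 11: (8396801, 437120)  from 4·(1758061,91521) + (1364557,71036)
fundamental: x₁=8396801, y₁=437120  (since 70506267033601 − 369·191073894400 = 1)
(x_2, y_2) = (8396801·8396801 + 369·437120·437120, 8396801·437120 + 437120·8396801) = (141012534067201, 7340819306240)
(x_3, y_3) = (8396801·141012534067201 + 369·437120·7340819306240, 8396801·7340819306240 + 437120·141012534067201) = (2368108374136006451201, 123278797782910239360)
(x_4, y_4) = (8396801·2368108374136006451201 + 369·437120·123278797782910239360, 8396801·123278797782910239360 + 437120·2368108374136006451201) = (39769069528107045198367948801, 2070295065004669620717268480)
(x_5, y_5) = (8396801·39769069528107045198367948801 + 369·437120·2070295065004669620717268480, 8396801·2070295065004669620717268480 + 437120·39769069528107045198367948801) = (667865925565355162349028245713920001, 34767711344252426473018978470025600)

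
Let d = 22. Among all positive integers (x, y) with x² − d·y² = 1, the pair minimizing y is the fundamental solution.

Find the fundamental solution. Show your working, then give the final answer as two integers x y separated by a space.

d=22: √d = [4; 1,2,4,2,1,8] (ℓ=6, even), read p_5/q_5
a_0=4:  p_0=4·1+0=4,  q_0=4·0+1=1
…
a_2=2:  p_2=2·5+4=14,  q_2=2·1+1=3
a_3=4:  p_3=4·14+5=61,  q_3=4·3+1=13
a_4=2:  p_4=2·61+14=136,  q_4=2·13+3=29
a_5=1:  p_5=1·136+61=197,  q_5=1·29+13=42
→ (197, 42).  Check: 197²=38809, 22·42²=38808, difference 1.

197 42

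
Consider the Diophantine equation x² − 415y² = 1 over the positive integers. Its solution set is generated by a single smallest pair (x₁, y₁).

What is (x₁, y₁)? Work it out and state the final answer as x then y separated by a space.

d=415: √d = [20; 2,1,2,4,6,…,1,2,40] (ℓ=16, even), read p_15/q_15
k=0  a_k=20  p_k/q_k = 20/1
k=1  a_k=2  p_k/q_k = 41/2
k=2  a_k=1  p_k/q_k = 61/3
…
k=4  a_k=4  p_k/q_k = 713/35
k=5  a_k=6  p_k/q_k = 4441/218
…
k=7  a_k=1  p_k/q_k = 9595/471
k=8  a_k=3  p_k/q_k = 33939/1666
k=9  a_k=1  p_k/q_k = 43534/2137
k=10  a_k=1  p_k/q_k = 77473/3803
k=11  a_k=6  p_k/q_k = 508372/24955
…
k=13  a_k=2  p_k/q_k = 4730294/232201
k=14  a_k=1  p_k/q_k = 6841255/335824
k=15  a_k=2  p_k/q_k = 18412804/903849
fundamental: x₁=18412804, y₁=903849  (since 339031351142416 − 415·816943014801 = 1)

18412804 903849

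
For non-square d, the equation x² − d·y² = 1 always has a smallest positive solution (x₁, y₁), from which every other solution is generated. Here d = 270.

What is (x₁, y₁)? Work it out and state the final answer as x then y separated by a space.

5291 322

[16; 2,3,6,3,2,32] for √270; ℓ=6 ⇒ convergent index 5
a_0=16:  p_0=16·1+0=16,  q_0=16·0+1=1
…
a_2=3:  p_2=3·33+16=115,  q_2=3·2+1=7
…
a_4=3:  p_4=3·723+115=2284,  q_4=3·44+7=139
a_5=2:  p_5=2·2284+723=5291,  q_5=2·139+44=322
(x₁, y₁) = (5291, 322);  5291² − 270·322² = 1 ✓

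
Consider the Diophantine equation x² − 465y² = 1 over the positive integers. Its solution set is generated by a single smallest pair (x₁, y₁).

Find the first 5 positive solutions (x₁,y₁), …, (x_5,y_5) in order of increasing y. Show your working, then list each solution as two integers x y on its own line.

d=465: √d = [21; 1,1,3,2,2,2,3,1,1,42] (ℓ=10, even), read p_9/q_9
i=0: a=21 ⇒ p=21, q=1
i=1: a=1 ⇒ p=22, q=1
i=2: a=1 ⇒ p=43, q=2
…
i=5: a=2 ⇒ p=841, q=39
…
i=8: a=1 ⇒ p=8949, q=415
i=9: a=1 ⇒ p=15871, q=736
→ (15871, 736).  Check: 15871²=251888641, 465·736²=251888640, difference 1.
k=2:  x_2 = 15871·15871+465·736·736 = 503777281,  y_2 = 15871·736+736·15871 = 23362112
k=3:  x_3 = 15871·503777281+465·736·23362112 = 15990898437631,  y_3 = 15871·23362112+736·503777281 = 741560158368
k=4:  x_4 = 15871·15990898437631+465·736·741560158368 = 507583097703505921,  y_4 = 15871·741560158368+736·15990898437631 = 23538602523554944
k=5:  x_5 = 15871·507583097703505921+465·736·23538602523554944 = 16111702671313786506751,  y_5 = 15871·23538602523554944+736·507583097703505921 = 747162320561120874080

15871 736
503777281 23362112
15990898437631 741560158368
507583097703505921 23538602523554944
16111702671313786506751 747162320561120874080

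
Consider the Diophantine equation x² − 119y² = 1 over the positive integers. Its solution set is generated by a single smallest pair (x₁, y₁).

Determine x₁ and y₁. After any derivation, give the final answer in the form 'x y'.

√119 → a₀=10, period (1,9,1,20); ℓ=4 even so k=3
i=0: a=10 ⇒ p=10, q=1
i=1: a=1 ⇒ p=11, q=1
i=2: a=9 ⇒ p=109, q=10
i=3: a=1 ⇒ p=120, q=11
→ (120, 11).  Check: 120²=14400, 119·11²=14399, difference 1.

120 11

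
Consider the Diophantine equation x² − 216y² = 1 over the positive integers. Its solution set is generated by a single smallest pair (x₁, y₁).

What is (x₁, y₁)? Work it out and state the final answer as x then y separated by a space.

[14; 1,2,3,2,1,28] for √216; ℓ=6 ⇒ convergent index 5
i=0: a=14 ⇒ p=14, q=1
…
i=2: a=2 ⇒ p=44, q=3
i=3: a=3 ⇒ p=147, q=10
i=4: a=2 ⇒ p=338, q=23
i=5: a=1 ⇒ p=485, q=33
→ (485, 33).  Check: 485²=235225, 216·33²=235224, difference 1.

485 33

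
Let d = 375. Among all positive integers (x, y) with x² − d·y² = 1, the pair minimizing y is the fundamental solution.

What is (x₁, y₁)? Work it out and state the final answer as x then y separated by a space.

15124 781

√375 = [19; 2,1,2,1,5,1,2,1,2,38, …], period ℓ=10 (even) → k=9
step 0: (19, 1)  from 19·(1,0) + (0,1)
…
step 2: (58, 3)  from 1·(39,2) + (19,1)
step 3: (155, 8)  from 2·(58,3) + (39,2)
…
step 5: (1220, 63)  from 5·(213,11) + (155,8)
step 6: (1433, 74)  from 1·(1220,63) + (213,11)
…
step 8: (5519, 285)  from 1·(4086,211) + (1433,74)
step 9: (15124, 781)  from 2·(5519,285) + (4086,211)
→ (15124, 781).  Check: 15124²=228735376, 375·781²=228735375, difference 1.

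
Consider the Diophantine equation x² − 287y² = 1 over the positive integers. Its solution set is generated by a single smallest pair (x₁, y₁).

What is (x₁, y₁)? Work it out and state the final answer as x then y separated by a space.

288 17

[16; 1,15,1,32] for √287; ℓ=4 ⇒ convergent index 3
k=0  a_k=16  p_k/q_k = 16/1
…
k=2  a_k=15  p_k/q_k = 271/16
k=3  a_k=1  p_k/q_k = 288/17
fundamental: x₁=288, y₁=17  (since 82944 − 287·289 = 1)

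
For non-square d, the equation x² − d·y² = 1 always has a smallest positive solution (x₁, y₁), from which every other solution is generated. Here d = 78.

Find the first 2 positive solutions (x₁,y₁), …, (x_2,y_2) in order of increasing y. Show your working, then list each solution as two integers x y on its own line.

√78 = [8; 1,4,1,16, …], period ℓ=4 (even) → k=3
a_0=8:  p_0=8·1+0=8,  q_0=8·0+1=1
a_1=1:  p_1=1·8+1=9,  q_1=1·1+0=1
a_2=4:  p_2=4·9+8=44,  q_2=4·1+1=5
a_3=1:  p_3=1·44+9=53,  q_3=1·5+1=6
→ (53, 6).  Check: 53²=2809, 78·6²=2808, difference 1.
(x_2, y_2) = (53·53 + 78·6·6, 53·6 + 6·53) = (5617, 636)

53 6
5617 636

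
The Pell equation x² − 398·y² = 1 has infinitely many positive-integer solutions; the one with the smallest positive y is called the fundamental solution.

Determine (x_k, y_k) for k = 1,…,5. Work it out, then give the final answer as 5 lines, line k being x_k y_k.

399 20
318401 15960
254083599 12736060
202758393601 10163359920
161800944009999 8110348480100

[19; 1,18,1,38] for √398; ℓ=4 ⇒ convergent index 3
i=0: a=19 ⇒ p=19, q=1
i=1: a=1 ⇒ p=20, q=1
i=2: a=18 ⇒ p=379, q=19
i=3: a=1 ⇒ p=399, q=20
fundamental: x₁=399, y₁=20  (since 159201 − 398·400 = 1)
(399+20√398)^2 = 318401 + 15960√398
(399+20√398)^3 = 254083599 + 12736060√398
(399+20√398)^4 = 202758393601 + 10163359920√398
(399+20√398)^5 = 161800944009999 + 8110348480100√398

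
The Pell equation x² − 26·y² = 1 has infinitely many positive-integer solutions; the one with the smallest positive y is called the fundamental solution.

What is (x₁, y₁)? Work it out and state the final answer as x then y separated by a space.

√26 = [5; 10, …], period ℓ=1 (odd) → k=1
a_0=5:  p_0=5·1+0=5,  q_0=5·0+1=1
a_1=10:  p_1=10·5+1=51,  q_1=10·1+0=10
(x₁, y₁) = (51, 10);  51² − 26·10² = 1 ✓

51 10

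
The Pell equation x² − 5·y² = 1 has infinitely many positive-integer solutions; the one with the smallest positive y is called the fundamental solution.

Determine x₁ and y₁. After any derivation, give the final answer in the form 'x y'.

d=5: √d = [2; 4] (ℓ=1, odd), read p_1/q_1
i=0: a=2 ⇒ p=2, q=1
i=1: a=4 ⇒ p=9, q=4
(x₁, y₁) = (9, 4);  9² − 5·4² = 1 ✓

9 4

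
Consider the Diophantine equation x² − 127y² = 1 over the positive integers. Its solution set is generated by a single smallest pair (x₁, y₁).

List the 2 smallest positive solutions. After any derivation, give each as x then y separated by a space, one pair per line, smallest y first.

4730624 419775
44757606858751 3971595379200

√127 = [11; 3,1,2,2,7,11,7,2,2,1,3,22, …], period ℓ=12 (even) → k=11
i=0: a=11 ⇒ p=11, q=1
…
i=3: a=2 ⇒ p=124, q=11
i=4: a=2 ⇒ p=293, q=26
i=5: a=7 ⇒ p=2175, q=193
i=6: a=11 ⇒ p=24218, q=2149
i=7: a=7 ⇒ p=171701, q=15236
i=8: a=2 ⇒ p=367620, q=32621
i=9: a=2 ⇒ p=906941, q=80478
i=10: a=1 ⇒ p=1274561, q=113099
i=11: a=3 ⇒ p=4730624, q=419775
(x₁, y₁) = (4730624, 419775);  4730624² − 127·419775² = 1 ✓
(x_2, y_2) = (4730624·4730624 + 127·419775·419775, 4730624·419775 + 419775·4730624) = (44757606858751, 3971595379200)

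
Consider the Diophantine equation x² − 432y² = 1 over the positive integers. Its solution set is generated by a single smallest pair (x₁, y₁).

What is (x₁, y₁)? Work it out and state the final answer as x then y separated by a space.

1351 65

√432 → a₀=20, period (1,3,1,1,1,3,1,40); ℓ=8 even so k=7
k=0  a_k=20  p_k/q_k = 20/1
…
k=3  a_k=1  p_k/q_k = 104/5
…
k=6  a_k=3  p_k/q_k = 1060/51
k=7  a_k=1  p_k/q_k = 1351/65
→ (1351, 65).  Check: 1351²=1825201, 432·65²=1825200, difference 1.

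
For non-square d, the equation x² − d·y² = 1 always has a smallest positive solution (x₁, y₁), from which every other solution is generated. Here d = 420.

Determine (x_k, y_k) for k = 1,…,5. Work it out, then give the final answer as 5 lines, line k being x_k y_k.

d=420: √d = [20; 2,40] (ℓ=2, even), read p_1/q_1
step 0: (20, 1)  from 20·(1,0) + (0,1)
step 1: (41, 2)  from 2·(20,1) + (1,0)
→ (41, 2).  Check: 41²=1681, 420·2²=1680, difference 1.
k=2:  x_2 = 41·41+420·2·2 = 3361,  y_2 = 41·2+2·41 = 164
k=3:  x_3 = 41·3361+420·2·164 = 275561,  y_3 = 41·164+2·3361 = 13446
k=4:  x_4 = 41·275561+420·2·13446 = 22592641,  y_4 = 41·13446+2·275561 = 1102408
k=5:  x_5 = 41·22592641+420·2·1102408 = 1852321001,  y_5 = 41·1102408+2·22592641 = 90384010

41 2
3361 164
275561 13446
22592641 1102408
1852321001 90384010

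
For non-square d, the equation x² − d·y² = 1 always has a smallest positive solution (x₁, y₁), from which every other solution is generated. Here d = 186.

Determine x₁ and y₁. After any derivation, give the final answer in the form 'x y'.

√186 = [13; 1,1,1,3,4,3,1,1,1,26, …], period ℓ=10 (even) → k=9
a_0=13:  p_0=13·1+0=13,  q_0=13·0+1=1
…
a_2=1:  p_2=1·14+13=27,  q_2=1·1+1=2
a_3=1:  p_3=1·27+14=41,  q_3=1·2+1=3
a_4=3:  p_4=3·41+27=150,  q_4=3·3+2=11
…
a_8=1:  p_8=1·2714+2073=4787,  q_8=1·199+152=351
a_9=1:  p_9=1·4787+2714=7501,  q_9=1·351+199=550
(x₁, y₁) = (7501, 550);  7501² − 186·550² = 1 ✓

7501 550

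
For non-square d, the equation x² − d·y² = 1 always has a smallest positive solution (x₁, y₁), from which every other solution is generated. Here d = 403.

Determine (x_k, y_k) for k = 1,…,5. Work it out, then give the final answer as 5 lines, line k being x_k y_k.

669878 33369
897473069767 44706317964
1202394930058086974 59895557730143415
1610915821914004898868577 80245432842261314788776
2158234137903017152358511160238 107509300122956754498421235241

[20; 13,2,1,3,1,3,1,2,13,40] for √403; ℓ=10 ⇒ convergent index 9
k=0  a_k=20  p_k/q_k = 20/1
k=1  a_k=13  p_k/q_k = 261/13
k=2  a_k=2  p_k/q_k = 542/27
…
k=4  a_k=3  p_k/q_k = 2951/147
k=5  a_k=1  p_k/q_k = 3754/187
k=6  a_k=3  p_k/q_k = 14213/708
…
k=8  a_k=2  p_k/q_k = 50147/2498
k=9  a_k=13  p_k/q_k = 669878/33369
fundamental: x₁=669878, y₁=33369  (since 448736534884 − 403·1113490161 = 1)
k=2:  x_2 = 669878·669878+403·33369·33369 = 897473069767,  y_2 = 669878·33369+33369·669878 = 44706317964
k=3:  x_3 = 669878·897473069767+403·33369·44706317964 = 1202394930058086974,  y_3 = 669878·44706317964+33369·897473069767 = 59895557730143415
k=4:  x_4 = 669878·1202394930058086974+403·33369·59895557730143415 = 1610915821914004898868577,  y_4 = 669878·59895557730143415+33369·1202394930058086974 = 80245432842261314788776
k=5:  x_5 = 669878·1610915821914004898868577+403·33369·80245432842261314788776 = 2158234137903017152358511160238,  y_5 = 669878·80245432842261314788776+33369·1610915821914004898868577 = 107509300122956754498421235241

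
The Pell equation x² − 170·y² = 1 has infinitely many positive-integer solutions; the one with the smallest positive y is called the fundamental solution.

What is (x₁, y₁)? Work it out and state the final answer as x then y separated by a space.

339 26

√170 → a₀=13, period (26); ℓ=1 odd so k=1
k=0  a_k=13  p_k/q_k = 13/1
k=1  a_k=26  p_k/q_k = 339/26
fundamental: x₁=339, y₁=26  (since 114921 − 170·676 = 1)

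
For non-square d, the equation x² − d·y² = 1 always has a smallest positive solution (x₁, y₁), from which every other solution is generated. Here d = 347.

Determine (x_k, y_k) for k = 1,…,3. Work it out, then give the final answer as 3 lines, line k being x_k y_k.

d=347: √d = [18; 1,1,1,2,4,…,1,1,36] (ℓ=14, even), read p_13/q_13
step 0: (18, 1)  from 18·(1,0) + (0,1)
step 1: (19, 1)  from 1·(18,1) + (1,0)
step 2: (37, 2)  from 1·(19,1) + (18,1)
step 3: (56, 3)  from 1·(37,2) + (19,1)
step 4: (149, 8)  from 2·(56,3) + (37,2)
step 5: (652, 35)  from 4·(149,8) + (56,3)
…
step 7: (14269, 766)  from 17·(801,43) + (652,35)
…
step 10: (164168, 8813)  from 2·(74549,4002) + (15070,809)
step 11: (238717, 12815)  from 1·(164168,8813) + (74549,4002)
step 12: (402885, 21628)  from 1·(238717,12815) + (164168,8813)
step 13: (641602, 34443)  from 1·(402885,21628) + (238717,12815)
→ (641602, 34443).  Check: 641602²=411653126404, 347·34443²=411653126403, difference 1.
k=2:  x_2 = 641602·641602+347·34443·34443 = 823306252807,  y_2 = 641602·34443+34443·641602 = 44197395372
k=3:  x_3 = 641602·823306252807+347·34443·44197395372 = 1056469876826312026,  y_3 = 641602·44197395372+34443·823306252807 = 56714274530897445

641602 34443
823306252807 44197395372
1056469876826312026 56714274530897445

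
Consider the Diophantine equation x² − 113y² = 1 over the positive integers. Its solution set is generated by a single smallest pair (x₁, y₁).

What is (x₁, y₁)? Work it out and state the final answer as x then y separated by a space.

d=113: √d = [10; 1,1,1,2,2,1,1,1,20] (ℓ=9, odd), read p_17/q_17
i=0: a=10 ⇒ p=10, q=1
i=1: a=1 ⇒ p=11, q=1
i=2: a=1 ⇒ p=21, q=2
i=3: a=1 ⇒ p=32, q=3
i=4: a=2 ⇒ p=85, q=8
…
i=6: a=1 ⇒ p=287, q=27
…
i=8: a=1 ⇒ p=776, q=73
…
i=10: a=1 ⇒ p=16785, q=1579
i=11: a=1 ⇒ p=32794, q=3085
i=12: a=1 ⇒ p=49579, q=4664
i=13: a=2 ⇒ p=131952, q=12413
i=14: a=2 ⇒ p=313483, q=29490
i=15: a=1 ⇒ p=445435, q=41903
i=16: a=1 ⇒ p=758918, q=71393
i=17: a=1 ⇒ p=1204353, q=113296
fundamental: x₁=1204353, y₁=113296  (since 1450466148609 − 113·12835983616 = 1)

1204353 113296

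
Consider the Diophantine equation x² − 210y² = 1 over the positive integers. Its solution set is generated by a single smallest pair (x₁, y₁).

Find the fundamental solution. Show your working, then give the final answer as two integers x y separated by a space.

29 2

[14; 2,28] for √210; ℓ=2 ⇒ convergent index 1
k=0  a_k=14  p_k/q_k = 14/1
k=1  a_k=2  p_k/q_k = 29/2
(x₁, y₁) = (29, 2);  29² − 210·2² = 1 ✓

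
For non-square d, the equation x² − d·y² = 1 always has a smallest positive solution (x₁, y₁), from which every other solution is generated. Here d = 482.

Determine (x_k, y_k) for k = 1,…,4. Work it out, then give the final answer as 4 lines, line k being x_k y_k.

√482 → a₀=21, period (1,20,1,42); ℓ=4 even so k=3
a_0=21:  p_0=21·1+0=21,  q_0=21·0+1=1
a_1=1:  p_1=1·21+1=22,  q_1=1·1+0=1
a_2=20:  p_2=20·22+21=461,  q_2=20·1+1=21
a_3=1:  p_3=1·461+22=483,  q_3=1·21+1=22
fundamental: x₁=483, y₁=22  (since 233289 − 482·484 = 1)
n=2: (483,22)∘(483,22) = (483·483+482·22·22, 483·22+22·483) = (466577,21252)
n=3: (466577,21252)∘(483,22) = (483·466577+482·22·21252, 483·21252+22·466577) = (450712899,20529410)
n=4: (450712899,20529410)∘(483,22) = (483·450712899+482·22·20529410, 483·20529410+22·450712899) = (435388193857,19831388808)

483 22
466577 21252
450712899 20529410
435388193857 19831388808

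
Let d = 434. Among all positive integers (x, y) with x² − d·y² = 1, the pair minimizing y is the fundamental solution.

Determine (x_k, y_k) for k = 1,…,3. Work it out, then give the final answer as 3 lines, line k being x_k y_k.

125 6
31249 1500
7812125 374994

√434 = [20; 1,4,1,40, …], period ℓ=4 (even) → k=3
a_0=20:  p_0=20·1+0=20,  q_0=20·0+1=1
a_1=1:  p_1=1·20+1=21,  q_1=1·1+0=1
a_2=4:  p_2=4·21+20=104,  q_2=4·1+1=5
a_3=1:  p_3=1·104+21=125,  q_3=1·5+1=6
fundamental: x₁=125, y₁=6  (since 15625 − 434·36 = 1)
k=2:  x_2 = 125·125+434·6·6 = 31249,  y_2 = 125·6+6·125 = 1500
k=3:  x_3 = 125·31249+434·6·1500 = 7812125,  y_3 = 125·1500+6·31249 = 374994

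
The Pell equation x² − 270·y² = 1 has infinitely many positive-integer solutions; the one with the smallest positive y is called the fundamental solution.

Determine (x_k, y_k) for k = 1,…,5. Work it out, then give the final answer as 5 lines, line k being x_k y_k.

5291 322
55989361 3407404
592479412811 36057148806
6269617090376641 381556745257688
66345087457886202251 4037633442259705610

√270 → a₀=16, period (2,3,6,3,2,32); ℓ=6 even so k=5
a_0=16:  p_0=16·1+0=16,  q_0=16·0+1=1
a_1=2:  p_1=2·16+1=33,  q_1=2·1+0=2
a_2=3:  p_2=3·33+16=115,  q_2=3·2+1=7
…
a_4=3:  p_4=3·723+115=2284,  q_4=3·44+7=139
a_5=2:  p_5=2·2284+723=5291,  q_5=2·139+44=322
fundamental: x₁=5291, y₁=322  (since 27994681 − 270·103684 = 1)
n=2: (5291,322)∘(5291,322) = (5291·5291+270·322·322, 5291·322+322·5291) = (55989361,3407404)
n=3: (55989361,3407404)∘(5291,322) = (5291·55989361+270·322·3407404, 5291·3407404+322·55989361) = (592479412811,36057148806)
n=4: (592479412811,36057148806)∘(5291,322) = (5291·592479412811+270·322·36057148806, 5291·36057148806+322·592479412811) = (6269617090376641,381556745257688)
n=5: (6269617090376641,381556745257688)∘(5291,322) = (5291·6269617090376641+270·322·381556745257688, 5291·381556745257688+322·6269617090376641) = (66345087457886202251,4037633442259705610)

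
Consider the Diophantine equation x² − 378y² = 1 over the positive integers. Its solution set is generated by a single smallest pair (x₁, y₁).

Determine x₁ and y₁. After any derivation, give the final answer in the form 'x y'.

[19; 2,3,1,4,1,3,2,38] for √378; ℓ=8 ⇒ convergent index 7
k=0  a_k=19  p_k/q_k = 19/1
…
k=4  a_k=4  p_k/q_k = 836/43
k=5  a_k=1  p_k/q_k = 1011/52
k=6  a_k=3  p_k/q_k = 3869/199
k=7  a_k=2  p_k/q_k = 8749/450
(x₁, y₁) = (8749, 450);  8749² − 378·450² = 1 ✓

8749 450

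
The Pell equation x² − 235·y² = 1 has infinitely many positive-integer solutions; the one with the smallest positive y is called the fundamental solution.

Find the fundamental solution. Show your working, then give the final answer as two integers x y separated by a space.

√235 → a₀=15, period (3,30); ℓ=2 even so k=1
a_0=15:  p_0=15·1+0=15,  q_0=15·0+1=1
a_1=3:  p_1=3·15+1=46,  q_1=3·1+0=3
(x₁, y₁) = (46, 3);  46² − 235·3² = 1 ✓

46 3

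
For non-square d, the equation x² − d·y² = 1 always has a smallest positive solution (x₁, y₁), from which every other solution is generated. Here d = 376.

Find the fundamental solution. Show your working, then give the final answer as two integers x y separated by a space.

√376 = [19; 2,1,1,3,1,…,1,2,38, …], period ℓ=16 (even) → k=15
i=0: a=19 ⇒ p=19, q=1
i=1: a=2 ⇒ p=39, q=2
i=2: a=1 ⇒ p=58, q=3
i=3: a=1 ⇒ p=97, q=5
i=4: a=3 ⇒ p=349, q=18
…
i=6: a=2 ⇒ p=1241, q=64
…
i=8: a=4 ⇒ p=12953, q=668
…
i=10: a=2 ⇒ p=70621, q=3642
i=11: a=1 ⇒ p=99455, q=5129
i=12: a=3 ⇒ p=368986, q=19029
i=13: a=1 ⇒ p=468441, q=24158
i=14: a=1 ⇒ p=837427, q=43187
i=15: a=2 ⇒ p=2143295, q=110532
→ (2143295, 110532).  Check: 2143295²=4593713457025, 376·110532²=4593713457024, difference 1.

2143295 110532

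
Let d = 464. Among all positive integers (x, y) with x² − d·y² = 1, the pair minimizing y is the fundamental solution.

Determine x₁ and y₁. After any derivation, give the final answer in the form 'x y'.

√464 = [21; 1,1,5,1,1,1,5,1,1,42, …], period ℓ=10 (even) → k=9
i=0: a=21 ⇒ p=21, q=1
…
i=2: a=1 ⇒ p=43, q=2
…
i=6: a=1 ⇒ p=797, q=37
…
i=8: a=1 ⇒ p=5299, q=246
i=9: a=1 ⇒ p=9801, q=455
fundamental: x₁=9801, y₁=455  (since 96059601 − 464·207025 = 1)

9801 455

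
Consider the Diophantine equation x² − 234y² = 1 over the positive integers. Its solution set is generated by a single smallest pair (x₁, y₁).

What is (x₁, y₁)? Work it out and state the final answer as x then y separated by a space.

d=234: √d = [15; 3,2,1,2,1,2,3,30] (ℓ=8, even), read p_7/q_7
a_0=15:  p_0=15·1+0=15,  q_0=15·0+1=1
…
a_2=2:  p_2=2·46+15=107,  q_2=2·3+1=7
a_3=1:  p_3=1·107+46=153,  q_3=1·7+3=10
…
a_5=1:  p_5=1·413+153=566,  q_5=1·27+10=37
a_6=2:  p_6=2·566+413=1545,  q_6=2·37+27=101
a_7=3:  p_7=3·1545+566=5201,  q_7=3·101+37=340
→ (5201, 340).  Check: 5201²=27050401, 234·340²=27050400, difference 1.

5201 340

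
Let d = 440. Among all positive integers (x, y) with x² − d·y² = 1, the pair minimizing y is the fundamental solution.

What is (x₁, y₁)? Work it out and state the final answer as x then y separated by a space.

√440 → a₀=20, period (1,40); ℓ=2 even so k=1
step 0: (20, 1)  from 20·(1,0) + (0,1)
step 1: (21, 1)  from 1·(20,1) + (1,0)
fundamental: x₁=21, y₁=1  (since 441 − 440·1 = 1)

21 1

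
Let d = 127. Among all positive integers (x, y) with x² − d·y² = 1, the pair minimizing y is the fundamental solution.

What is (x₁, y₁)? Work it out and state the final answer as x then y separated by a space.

4730624 419775

√127 → a₀=11, period (3,1,2,2,7,11,7,2,2,1,3,22); ℓ=12 even so k=11
a_0=11:  p_0=11·1+0=11,  q_0=11·0+1=1
a_1=3:  p_1=3·11+1=34,  q_1=3·1+0=3
a_2=1:  p_2=1·34+11=45,  q_2=1·3+1=4
a_3=2:  p_3=2·45+34=124,  q_3=2·4+3=11
a_4=2:  p_4=2·124+45=293,  q_4=2·11+4=26
…
a_6=11:  p_6=11·2175+293=24218,  q_6=11·193+26=2149
a_7=7:  p_7=7·24218+2175=171701,  q_7=7·2149+193=15236
a_8=2:  p_8=2·171701+24218=367620,  q_8=2·15236+2149=32621
a_9=2:  p_9=2·367620+171701=906941,  q_9=2·32621+15236=80478
a_10=1:  p_10=1·906941+367620=1274561,  q_10=1·80478+32621=113099
a_11=3:  p_11=3·1274561+906941=4730624,  q_11=3·113099+80478=419775
(x₁, y₁) = (4730624, 419775);  4730624² − 127·419775² = 1 ✓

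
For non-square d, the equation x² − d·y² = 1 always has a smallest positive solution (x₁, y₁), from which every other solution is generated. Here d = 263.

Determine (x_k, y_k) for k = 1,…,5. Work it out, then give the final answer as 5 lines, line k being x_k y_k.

√263 = [16; 4,1,1,1,1,15,1,1,1,1,4,32, …], period ℓ=12 (even) → k=11
k=0  a_k=16  p_k/q_k = 16/1
…
k=3  a_k=1  p_k/q_k = 146/9
…
k=7  a_k=1  p_k/q_k = 6195/382
…
k=9  a_k=1  p_k/q_k = 18212/1123
k=10  a_k=1  p_k/q_k = 30229/1864
k=11  a_k=4  p_k/q_k = 139128/8579
→ (139128, 8579).  Check: 139128²=19356600384, 263·8579²=19356600383, difference 1.
n=2: (139128,8579)∘(139128,8579) = (139128·139128+263·8579·8579, 139128·8579+8579·139128) = (38713200767,2387158224)
n=3: (38713200767,2387158224)∘(139128,8579) = (139128·38713200767+263·8579·2387158224, 139128·2387158224+8579·38713200767) = (10772180392483224,664241098768765)
n=4: (10772180392483224,664241098768765)∘(139128,8579) = (139128·10772180392483224+263·8579·664241098768765, 139128·664241098768765+8579·10772180392483224) = (2997423827252098776577,184829071176614315616)
n=5: (2997423827252098776577,184829071176614315616)∘(139128,8579) = (139128·2997423827252098776577+263·8579·184829071176614315616, 139128·184829071176614315616+8579·2997423827252098776577) = (834051164465087816782726488,51429798028655751907276931)

139128 8579
38713200767 2387158224
10772180392483224 664241098768765
2997423827252098776577 184829071176614315616
834051164465087816782726488 51429798028655751907276931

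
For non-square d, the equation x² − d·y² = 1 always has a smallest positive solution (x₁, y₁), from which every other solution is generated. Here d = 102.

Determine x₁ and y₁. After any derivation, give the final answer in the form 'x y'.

[10; 10,20] for √102; ℓ=2 ⇒ convergent index 1
k=0  a_k=10  p_k/q_k = 10/1
k=1  a_k=10  p_k/q_k = 101/10
→ (101, 10).  Check: 101²=10201, 102·10²=10200, difference 1.

101 10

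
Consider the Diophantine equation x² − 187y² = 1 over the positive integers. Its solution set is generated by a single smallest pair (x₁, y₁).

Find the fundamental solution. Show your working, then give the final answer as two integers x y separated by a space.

1682 123

[13; 1,2,13,2,1,26] for √187; ℓ=6 ⇒ convergent index 5
step 0: (13, 1)  from 13·(1,0) + (0,1)
step 1: (14, 1)  from 1·(13,1) + (1,0)
…
step 4: (1135, 83)  from 2·(547,40) + (41,3)
step 5: (1682, 123)  from 1·(1135,83) + (547,40)
→ (1682, 123).  Check: 1682²=2829124, 187·123²=2829123, difference 1.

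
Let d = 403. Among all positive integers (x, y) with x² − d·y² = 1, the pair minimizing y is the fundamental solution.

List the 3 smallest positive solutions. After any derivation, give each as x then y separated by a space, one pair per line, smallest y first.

d=403: √d = [20; 13,2,1,3,1,3,1,2,13,40] (ℓ=10, even), read p_9/q_9
k=0  a_k=20  p_k/q_k = 20/1
k=1  a_k=13  p_k/q_k = 261/13
k=2  a_k=2  p_k/q_k = 542/27
k=3  a_k=1  p_k/q_k = 803/40
k=4  a_k=3  p_k/q_k = 2951/147
k=5  a_k=1  p_k/q_k = 3754/187
k=6  a_k=3  p_k/q_k = 14213/708
k=7  a_k=1  p_k/q_k = 17967/895
k=8  a_k=2  p_k/q_k = 50147/2498
k=9  a_k=13  p_k/q_k = 669878/33369
fundamental: x₁=669878, y₁=33369  (since 448736534884 − 403·1113490161 = 1)
(669878+33369√403)^2 = 897473069767 + 44706317964√403
(669878+33369√403)^3 = 1202394930058086974 + 59895557730143415√403

669878 33369
897473069767 44706317964
1202394930058086974 59895557730143415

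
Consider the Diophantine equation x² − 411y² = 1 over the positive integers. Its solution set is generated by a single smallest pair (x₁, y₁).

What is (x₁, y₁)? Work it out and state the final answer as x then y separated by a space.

49730 2453

√411 = [20; 3,1,1,1,19,1,1,1,3,40, …], period ℓ=10 (even) → k=9
step 0: (20, 1)  from 20·(1,0) + (0,1)
…
step 2: (81, 4)  from 1·(61,3) + (20,1)
…
step 5: (4379, 216)  from 19·(223,11) + (142,7)
…
step 8: (13583, 670)  from 1·(8981,443) + (4602,227)
step 9: (49730, 2453)  from 3·(13583,670) + (8981,443)
(x₁, y₁) = (49730, 2453);  49730² − 411·2453² = 1 ✓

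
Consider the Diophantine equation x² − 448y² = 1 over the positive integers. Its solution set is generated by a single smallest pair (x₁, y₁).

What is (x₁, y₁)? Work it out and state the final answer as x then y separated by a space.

[21; 6,42] for √448; ℓ=2 ⇒ convergent index 1
i=0: a=21 ⇒ p=21, q=1
i=1: a=6 ⇒ p=127, q=6
fundamental: x₁=127, y₁=6  (since 16129 − 448·36 = 1)

127 6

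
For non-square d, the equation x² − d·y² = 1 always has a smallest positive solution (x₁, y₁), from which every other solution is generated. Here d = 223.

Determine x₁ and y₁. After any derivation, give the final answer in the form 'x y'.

√223 = [14; 1,13,1,28, …], period ℓ=4 (even) → k=3
k=0  a_k=14  p_k/q_k = 14/1
k=1  a_k=1  p_k/q_k = 15/1
k=2  a_k=13  p_k/q_k = 209/14
k=3  a_k=1  p_k/q_k = 224/15
fundamental: x₁=224, y₁=15  (since 50176 − 223·225 = 1)

224 15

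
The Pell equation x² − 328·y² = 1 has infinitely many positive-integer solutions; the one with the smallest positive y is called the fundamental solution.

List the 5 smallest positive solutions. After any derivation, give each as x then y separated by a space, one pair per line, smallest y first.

163 9
53137 2934
17322499 956475
5647081537 311807916
1840931258563 101648424141

√328 → a₀=18, period (9,36); ℓ=2 even so k=1
k=0  a_k=18  p_k/q_k = 18/1
k=1  a_k=9  p_k/q_k = 163/9
fundamental: x₁=163, y₁=9  (since 26569 − 328·81 = 1)
n=2: (163,9)∘(163,9) = (163·163+328·9·9, 163·9+9·163) = (53137,2934)
n=3: (53137,2934)∘(163,9) = (163·53137+328·9·2934, 163·2934+9·53137) = (17322499,956475)
n=4: (17322499,956475)∘(163,9) = (163·17322499+328·9·956475, 163·956475+9·17322499) = (5647081537,311807916)
n=5: (5647081537,311807916)∘(163,9) = (163·5647081537+328·9·311807916, 163·311807916+9·5647081537) = (1840931258563,101648424141)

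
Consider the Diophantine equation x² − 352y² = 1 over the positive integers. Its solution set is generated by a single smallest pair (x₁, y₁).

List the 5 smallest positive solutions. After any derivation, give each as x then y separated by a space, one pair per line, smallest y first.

d=352: √d = [18; 1,3,5,9,5,3,1,36] (ℓ=8, even), read p_7/q_7
k=0  a_k=18  p_k/q_k = 18/1
k=1  a_k=1  p_k/q_k = 19/1
…
k=3  a_k=5  p_k/q_k = 394/21
…
k=5  a_k=5  p_k/q_k = 18499/986
k=6  a_k=3  p_k/q_k = 59118/3151
k=7  a_k=1  p_k/q_k = 77617/4137
(x₁, y₁) = (77617, 4137);  77617² − 352·4137² = 1 ✓
(77617+4137√352)^2 = 12048797377 + 642203058√352
(77617+4137√352)^3 = 1870383011943601 + 99691749501435√352
(77617+4137√352)^4 = 290347036464004160257 + 15475549041463557732√352
(77617+4137√352)^5 = 45071731856582838801391537 + 2402331379802862171467853√352

77617 4137
12048797377 642203058
1870383011943601 99691749501435
290347036464004160257 15475549041463557732
45071731856582838801391537 2402331379802862171467853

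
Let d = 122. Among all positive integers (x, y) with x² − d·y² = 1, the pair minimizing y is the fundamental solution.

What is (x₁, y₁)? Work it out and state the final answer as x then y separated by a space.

d=122: √d = [11; 22] (ℓ=1, odd), read p_1/q_1
k=0  a_k=11  p_k/q_k = 11/1
k=1  a_k=22  p_k/q_k = 243/22
(x₁, y₁) = (243, 22);  243² − 122·22² = 1 ✓

243 22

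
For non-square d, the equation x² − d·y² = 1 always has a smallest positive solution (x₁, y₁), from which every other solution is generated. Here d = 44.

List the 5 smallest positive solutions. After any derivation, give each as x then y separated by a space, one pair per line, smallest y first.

d=44: √d = [6; 1,1,1,2,1,1,1,12] (ℓ=8, even), read p_7/q_7
step 0: (6, 1)  from 6·(1,0) + (0,1)
…
step 5: (73, 11)  from 1·(53,8) + (20,3)
step 6: (126, 19)  from 1·(73,11) + (53,8)
step 7: (199, 30)  from 1·(126,19) + (73,11)
(x₁, y₁) = (199, 30);  199² − 44·30² = 1 ✓
(199+30√44)^2 = 79201 + 11940√44
(199+30√44)^3 = 31521799 + 4752090√44
(199+30√44)^4 = 12545596801 + 1891319880√44
(199+30√44)^5 = 4993116004999 + 752740560150√44

199 30
79201 11940
31521799 4752090
12545596801 1891319880
4993116004999 752740560150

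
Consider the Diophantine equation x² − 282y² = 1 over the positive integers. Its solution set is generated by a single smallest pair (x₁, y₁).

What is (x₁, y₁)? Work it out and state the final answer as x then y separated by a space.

√282 = [16; 1,3,1,4,1,3,1,32, …], period ℓ=8 (even) → k=7
k=0  a_k=16  p_k/q_k = 16/1
k=1  a_k=1  p_k/q_k = 17/1
…
k=3  a_k=1  p_k/q_k = 84/5
…
k=6  a_k=3  p_k/q_k = 1864/111
k=7  a_k=1  p_k/q_k = 2351/140
fundamental: x₁=2351, y₁=140  (since 5527201 − 282·19600 = 1)

2351 140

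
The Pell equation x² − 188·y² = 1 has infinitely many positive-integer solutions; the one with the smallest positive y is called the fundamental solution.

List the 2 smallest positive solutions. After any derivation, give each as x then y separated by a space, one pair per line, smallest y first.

4607 336
42448897 3095904

d=188: √d = [13; 1,2,2,6,2,2,1,26] (ℓ=8, even), read p_7/q_7
i=0: a=13 ⇒ p=13, q=1
…
i=2: a=2 ⇒ p=41, q=3
i=3: a=2 ⇒ p=96, q=7
i=4: a=6 ⇒ p=617, q=45
…
i=6: a=2 ⇒ p=3277, q=239
i=7: a=1 ⇒ p=4607, q=336
(x₁, y₁) = (4607, 336);  4607² − 188·336² = 1 ✓
(4607+336√188)^2 = 42448897 + 3095904√188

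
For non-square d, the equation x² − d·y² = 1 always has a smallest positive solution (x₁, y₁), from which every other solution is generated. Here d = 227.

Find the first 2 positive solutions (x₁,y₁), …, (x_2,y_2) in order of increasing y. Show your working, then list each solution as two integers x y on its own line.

226 15
102151 6780

√227 = [15; 15,30, …], period ℓ=2 (even) → k=1
k=0  a_k=15  p_k/q_k = 15/1
k=1  a_k=15  p_k/q_k = 226/15
fundamental: x₁=226, y₁=15  (since 51076 − 227·225 = 1)
n=2: (226,15)∘(226,15) = (226·226+227·15·15, 226·15+15·226) = (102151,6780)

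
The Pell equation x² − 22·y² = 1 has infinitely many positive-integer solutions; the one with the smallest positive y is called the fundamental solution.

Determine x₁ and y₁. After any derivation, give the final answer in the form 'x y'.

√22 → a₀=4, period (1,2,4,2,1,8); ℓ=6 even so k=5
k=0  a_k=4  p_k/q_k = 4/1
k=1  a_k=1  p_k/q_k = 5/1
…
k=4  a_k=2  p_k/q_k = 136/29
k=5  a_k=1  p_k/q_k = 197/42
→ (197, 42).  Check: 197²=38809, 22·42²=38808, difference 1.

197 42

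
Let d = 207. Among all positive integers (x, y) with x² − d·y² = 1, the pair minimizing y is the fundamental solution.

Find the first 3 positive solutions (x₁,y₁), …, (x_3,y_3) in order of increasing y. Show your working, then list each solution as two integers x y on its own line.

[14; 2,1,1,2,1,1,2,28] for √207; ℓ=8 ⇒ convergent index 7
a_0=14:  p_0=14·1+0=14,  q_0=14·0+1=1
a_1=2:  p_1=2·14+1=29,  q_1=2·1+0=2
a_2=1:  p_2=1·29+14=43,  q_2=1·2+1=3
a_3=1:  p_3=1·43+29=72,  q_3=1·3+2=5
a_4=2:  p_4=2·72+43=187,  q_4=2·5+3=13
a_5=1:  p_5=1·187+72=259,  q_5=1·13+5=18
a_6=1:  p_6=1·259+187=446,  q_6=1·18+13=31
a_7=2:  p_7=2·446+259=1151,  q_7=2·31+18=80
(x₁, y₁) = (1151, 80);  1151² − 207·80² = 1 ✓
(x_2, y_2) = (1151·1151 + 207·80·80, 1151·80 + 80·1151) = (2649601, 184160)
(x_3, y_3) = (1151·2649601 + 207·80·184160, 1151·184160 + 80·2649601) = (6099380351, 423936240)

1151 80
2649601 184160
6099380351 423936240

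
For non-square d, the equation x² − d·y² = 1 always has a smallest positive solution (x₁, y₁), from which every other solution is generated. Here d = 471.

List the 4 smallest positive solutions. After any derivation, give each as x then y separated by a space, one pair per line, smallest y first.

7838695 361188
122890278606049 5662485139320
1926598824915678693415 88772987898323613612
30204041151744689101078780801 1391728752747293974319493360

[21; 1,2,2,1,3,…,2,1,42] for √471; ℓ=14 ⇒ convergent index 13
a_0=21:  p_0=21·1+0=21,  q_0=21·0+1=1
…
a_3=2:  p_3=2·65+22=152,  q_3=2·3+1=7
…
a_7=14:  p_7=14·3429+803=48809,  q_7=14·158+37=2249
…
a_10=1:  p_10=1·644804+198665=843469,  q_10=1·29711+9154=38865
…
a_12=2:  p_12=2·2331742+843469=5506953,  q_12=2·107441+38865=253747
a_13=1:  p_13=1·5506953+2331742=7838695,  q_13=1·253747+107441=361188
fundamental: x₁=7838695, y₁=361188  (since 61445139303025 − 471·130456771344 = 1)
(7838695+361188√471)^2 = 122890278606049 + 5662485139320√471
(7838695+361188√471)^3 = 1926598824915678693415 + 88772987898323613612√471
(7838695+361188√471)^4 = 30204041151744689101078780801 + 1391728752747293974319493360√471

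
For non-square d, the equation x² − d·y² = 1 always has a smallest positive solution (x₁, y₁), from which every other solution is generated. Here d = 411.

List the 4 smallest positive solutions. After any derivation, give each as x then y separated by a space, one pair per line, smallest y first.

d=411: √d = [20; 3,1,1,1,19,1,1,1,3,40] (ℓ=10, even), read p_9/q_9
step 0: (20, 1)  from 20·(1,0) + (0,1)
…
step 3: (142, 7)  from 1·(81,4) + (61,3)
…
step 5: (4379, 216)  from 19·(223,11) + (142,7)
…
step 7: (8981, 443)  from 1·(4602,227) + (4379,216)
step 8: (13583, 670)  from 1·(8981,443) + (4602,227)
step 9: (49730, 2453)  from 3·(13583,670) + (8981,443)
(x₁, y₁) = (49730, 2453);  49730² − 411·2453² = 1 ✓
k=2:  x_2 = 49730·49730+411·2453·2453 = 4946145799,  y_2 = 49730·2453+2453·49730 = 243975380
k=3:  x_3 = 49730·4946145799+411·2453·243975380 = 491943661118810,  y_3 = 49730·243975380+2453·4946145799 = 24265791292347
k=4:  x_4 = 49730·491943661118810+411·2453·24265791292347 = 48928716529930696801,  y_4 = 49730·24265791292347+2453·491943661118810 = 2413475601692857240

49730 2453
4946145799 243975380
491943661118810 24265791292347
48928716529930696801 2413475601692857240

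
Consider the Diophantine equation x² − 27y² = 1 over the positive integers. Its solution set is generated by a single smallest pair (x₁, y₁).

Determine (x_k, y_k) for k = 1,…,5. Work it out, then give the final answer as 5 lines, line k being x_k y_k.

26 5
1351 260
70226 13515
3650401 702520
189750626 36517525

√27 → a₀=5, period (5,10); ℓ=2 even so k=1
step 0: (5, 1)  from 5·(1,0) + (0,1)
step 1: (26, 5)  from 5·(5,1) + (1,0)
fundamental: x₁=26, y₁=5  (since 676 − 27·25 = 1)
(26+5√27)^2 = 1351 + 260√27
(26+5√27)^3 = 70226 + 13515√27
(26+5√27)^4 = 3650401 + 702520√27
(26+5√27)^5 = 189750626 + 36517525√27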